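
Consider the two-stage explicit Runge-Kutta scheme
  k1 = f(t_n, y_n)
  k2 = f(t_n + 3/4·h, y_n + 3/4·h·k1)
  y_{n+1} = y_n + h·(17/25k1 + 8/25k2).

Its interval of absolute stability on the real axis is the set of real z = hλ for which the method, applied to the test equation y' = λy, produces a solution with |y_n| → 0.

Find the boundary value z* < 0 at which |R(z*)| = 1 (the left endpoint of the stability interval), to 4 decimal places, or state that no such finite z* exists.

On y'=λy, z=hλ:
  k1=λy_n ⇒ h·k1=z·y_n;  k2=λ(1+3/4z)y_n ⇒ h·k2=z(1+3/4z)y_n
  y_{n+1}/y_n = 1 + 17/25z + 8/25z(1+3/4z) = 1 + z + 6/25z²
  R(z) = 1 + z + 6/25z².

Need |R(x)|<1, x<0.
x=-1.1: |R|=0.1904
R=1: x+6/25x²=0 ⇒ x=−25/6=-4.1667; min R=1−1/(4·6/25)=-0.0417>−1
Confirm numerically:
  x=-4.121: |R|=0.95483 <1
  x=-2.821: |R|=0.08893 <1
  x=-2.235: |R|=0.03615 <1
  x=-2.088: |R|=0.04166 <1
  x=-4.616: |R|=1.49779 >1
  x=-4.523: |R|=1.38681 >1
  x=-4.285: |R|=1.12169 >1
Stable set (-4.1667, 0).

z* = -4.1667.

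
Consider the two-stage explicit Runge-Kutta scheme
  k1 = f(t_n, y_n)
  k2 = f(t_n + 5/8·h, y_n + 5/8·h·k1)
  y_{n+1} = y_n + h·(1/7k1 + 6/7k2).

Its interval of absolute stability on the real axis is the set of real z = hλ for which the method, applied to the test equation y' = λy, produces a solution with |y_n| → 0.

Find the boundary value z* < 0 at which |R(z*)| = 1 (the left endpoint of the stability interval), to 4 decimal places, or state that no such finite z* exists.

Test eqn y'=λy, z=hλ:
  k1=λy_n ⇒ h·k1=z·y_n;  k2=λ(1+5/8z)y_n ⇒ h·k2=z(1+5/8z)y_n
  y_{n+1}/y_n = 1 + 1/7z + 6/7z(1+5/8z) = 1 + z + 15/28z²
  R(z) = 1 + z + 15/28z².

Boundary: |R(x)|=1, x<0.
x=-1.29: |R|=0.6015
R=1: x+15/28x²=0 ⇒ x=−28/15=-1.8667; min R=1−1/(4·15/28)=0.5333>−1
Confirm numerically:
  x=-0.993: |R|=0.53524 <1
  x=-0.898: |R|=0.53400 <1
  x=-0.784: |R|=0.54528 <1
  x=-2.393: |R|=1.67474 >1
  x=-2.227: |R|=1.42989 >1
So |R|<1 on (-1.8667, 0).

left endpoint -1.8667.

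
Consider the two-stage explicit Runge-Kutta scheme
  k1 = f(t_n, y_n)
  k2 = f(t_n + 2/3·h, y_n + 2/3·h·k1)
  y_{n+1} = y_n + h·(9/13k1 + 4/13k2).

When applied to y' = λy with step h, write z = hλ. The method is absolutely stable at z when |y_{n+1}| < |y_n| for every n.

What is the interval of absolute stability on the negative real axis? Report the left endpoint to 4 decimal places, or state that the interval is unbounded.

z∈(-4.8750,0).

Set f=λy, z=hλ:
  k1=λy_n ⇒ h·k1=z·y_n;  k2=λ(1+2/3z)y_n ⇒ h·k2=z(1+2/3z)y_n
  y_{n+1}/y_n = 1 + 9/13z + 4/13z(1+2/3z) = 1 + z + 8/39z²
  R(z) = 1 + z + 8/39z².

Find x<0 with |R(x)|<1.
x=-0.81: |R|=0.3246
R=1: x+8/39x²=0 ⇒ x=−39/8=-4.8750; min R=1−1/(4·8/39)=-0.2188>−1
Confirm numerically:
  x=-4.560: |R|=0.70535 <1
  x=-4.546: |R|=0.69320 <1
  x=-3.261: |R|=0.07964 <1
  x=-5.451: |R|=1.64406 >1
  x=-5.212: |R|=1.36030 >1
So |R|<1 on (-4.8750, 0).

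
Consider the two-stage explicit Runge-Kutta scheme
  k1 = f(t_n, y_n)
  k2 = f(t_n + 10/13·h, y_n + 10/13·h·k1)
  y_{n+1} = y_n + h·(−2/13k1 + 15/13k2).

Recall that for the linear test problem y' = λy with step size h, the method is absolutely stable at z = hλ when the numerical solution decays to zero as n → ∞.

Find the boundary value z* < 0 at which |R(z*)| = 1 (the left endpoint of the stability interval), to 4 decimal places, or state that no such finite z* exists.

left endpoint -1.1267.

On y'=λy, z=hλ:
  k1=λy_n ⇒ h·k1=z·y_n;  k2=λ(1+10/13z)y_n ⇒ h·k2=z(1+10/13z)y_n
  y_{n+1}/y_n = 1 − 2/13z + 15/13z(1+10/13z) = 1 + z + 150/169z²
  so R(z) = 1 + z + 150/169z².

Boundary: |R(x)|=1, x<0.
x=-1.37: |R|=1.2959
R=1: x+150/169x²=0 ⇒ x=−169/150=-1.1267; min R=1−1/(4·150/169)=0.7183>−1
Confirm numerically:
  x=-1.096: |R|=0.97017 <1
  x=-1.045: |R|=0.92425 <1
  x=-0.514: |R|=0.72049 <1
  x=-1.615: |R|=1.69999 >1
  x=-1.316: |R|=1.22115 >1
Interval (-1.1267, 0).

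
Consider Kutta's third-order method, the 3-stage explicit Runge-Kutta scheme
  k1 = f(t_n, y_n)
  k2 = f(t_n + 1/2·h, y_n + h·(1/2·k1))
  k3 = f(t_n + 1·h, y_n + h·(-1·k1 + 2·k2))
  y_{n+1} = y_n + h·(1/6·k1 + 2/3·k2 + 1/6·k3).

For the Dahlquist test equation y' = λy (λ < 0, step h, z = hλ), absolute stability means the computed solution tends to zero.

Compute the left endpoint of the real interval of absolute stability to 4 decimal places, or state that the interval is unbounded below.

With y'=λy (z=hλ):
  order 3, 3-stage ⇒ R(z)=1+z+z^2/2+z^3/6
  (e.g. R(-1.04)=0.31332, |R|=0.31332)

Need |R(x)|<1, x<0.
x=-1.04: |R|=0.3133
|R(-1.79)|=0.1438 |R(-1.69)|=0.0664 |R(-1.56)|=0.0241
Bisect:
  x_lo=-3.1415 |R|=2.3741  x_hi=-0.1265 |R|=0.8811
  mid=-1.63400 |R|=0.02614 →hi
  mid=-2.38773 |R|=0.80594 →hi
  mid=-2.76459 |R|=1.46473 →lo
  mid=-2.57616 |R|=1.10735 →lo
  mid=-2.48194 |R|=0.95007 →hi
  mid=-2.52905 |R|=1.02701 →lo
  mid=-2.50550 |R|=0.98813 →hi
  mid=-2.51728 |R|=1.00746 →lo
  mid=-2.51139 |R|=0.99777 →hi
  ...
  [-2.51286,-2.51268] ⇒ x*=-2.5127
Interval (-2.5127, 0).

left endpoint -2.5127.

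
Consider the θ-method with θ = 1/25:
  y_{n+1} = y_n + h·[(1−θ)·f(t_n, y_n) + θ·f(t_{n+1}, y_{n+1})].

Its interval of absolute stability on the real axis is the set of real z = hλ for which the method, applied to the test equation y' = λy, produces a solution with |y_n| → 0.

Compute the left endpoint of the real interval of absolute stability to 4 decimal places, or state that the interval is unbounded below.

z* = -2.1739.

On y'=λy, z=hλ:
  y_{n+1} = y_n + z·[24/25·y_n + 1/25·y_{n+1}] ⇒ (1 − 1/25z)y_{n+1} = (1 + 24/25z)y_n
  Hence R(z) = (1 + 24/25z)/(1 − 1/25z).

Solve |R(x)|<1 on ℝ⁻.
x=-0.98: |R|=0.0570
R=−1: 1+24/25x = −1+1/25x ⇒ -23/25x=2 ⇒ x=2/(-23/25)=-2.1739
Confirm numerically:
  x=-1.883: |R|=0.75111 <1
  x=-1.500: |R|=0.41509 <1
  x=-1.478: |R|=0.39550 <1
  x=-1.449: |R|=0.36962 <1
  x=-2.380: |R|=1.17312 >1
  x=-2.335: |R|=1.13554 >1
  x=-2.229: |R|=1.04653 >1
Interval (-2.1739, 0).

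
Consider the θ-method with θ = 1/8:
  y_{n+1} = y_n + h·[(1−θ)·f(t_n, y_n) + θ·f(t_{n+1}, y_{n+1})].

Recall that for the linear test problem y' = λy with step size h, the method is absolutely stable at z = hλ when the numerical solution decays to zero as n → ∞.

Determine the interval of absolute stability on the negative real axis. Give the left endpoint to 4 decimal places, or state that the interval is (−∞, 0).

Test eqn y'=λy, z=hλ:
  y_{n+1} = y_n + z·[7/8·y_n + 1/8·y_{n+1}] ⇒ (1 − 1/8z)y_{n+1} = (1 + 7/8z)y_n
  Hence R(z) = (1 + 7/8z)/(1 − 1/8z).

Solve |R(x)|<1 on ℝ⁻.
x=-0.36: |R|=0.6555
R=−1: 1+7/8x = −1+1/8x ⇒ -3/4x=2 ⇒ x=2/(-3/4)=-2.6667
Confirm numerically:
  x=-1.630: |R|=0.35410 <1
  x=-1.546: |R|=0.29562 <1
  x=-1.404: |R|=0.19439 <1
  x=-3.243: |R|=1.30757 >1
  x=-3.178: |R|=1.27447 >1
  x=-2.860: |R|=1.10681 >1
Stable set (-2.6667, 0).

z∈(-2.6667,0).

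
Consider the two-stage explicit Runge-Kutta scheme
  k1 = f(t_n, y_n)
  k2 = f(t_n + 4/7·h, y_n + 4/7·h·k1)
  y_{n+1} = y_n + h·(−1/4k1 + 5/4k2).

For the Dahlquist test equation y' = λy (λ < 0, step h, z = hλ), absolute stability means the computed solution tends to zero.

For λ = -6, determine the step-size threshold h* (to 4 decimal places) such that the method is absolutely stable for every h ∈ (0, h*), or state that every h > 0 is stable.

(-1.4000,0); λ=-6 ⇒ h* = (7/5)/6 = 0.2333.

With y'=λy (z=hλ):
  k1=λy_n ⇒ h·k1=z·y_n;  k2=λ(1+4/7z)y_n ⇒ h·k2=z(1+4/7z)y_n
  y_{n+1}/y_n = 1 − 1/4z + 5/4z(1+4/7z) = 1 + z + 5/7z²
  R(z) = 1 + z + 5/7z².

Solve |R(x)|<1 on ℝ⁻.
x=-1.31: |R|=0.9158
R=1: x+5/7x²=0 ⇒ x=−7/5=-1.4000; min R=1−1/(4·5/7)=0.6500>−1
Confirm numerically:
  x=-0.961: |R|=0.69866 <1
  x=-0.951: |R|=0.69500 <1
  x=-0.594: |R|=0.65803 <1
  x=-1.780: |R|=1.48314 >1
  x=-1.708: |R|=1.37576 >1
Interval (-1.4000, 0).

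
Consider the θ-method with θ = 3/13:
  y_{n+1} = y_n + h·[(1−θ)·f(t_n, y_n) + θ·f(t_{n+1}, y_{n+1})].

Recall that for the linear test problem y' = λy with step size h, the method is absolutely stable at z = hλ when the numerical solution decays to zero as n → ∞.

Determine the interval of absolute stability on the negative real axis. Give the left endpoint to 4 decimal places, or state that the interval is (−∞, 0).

z∈(-3.7143,0).

Set f=λy, z=hλ:
  y_{n+1} = y_n + z·[10/13·y_n + 3/13·y_{n+1}] ⇒ (1 − 3/13z)y_{n+1} = (1 + 10/13z)y_n
  so R(z) = (1 + 10/13z)/(1 − 3/13z).

Solve |R(x)|<1 on ℝ⁻.
x=-1.13: |R|=0.1037
R=−1: 1+10/13x = −1+3/13x ⇒ -7/13x=2 ⇒ x=2/(-7/13)=-3.7143
Confirm numerically:
  x=-2.463: |R|=0.57041 <1
  x=-1.672: |R|=0.20648 <1
  x=-1.532: |R|=0.13185 <1
  x=-4.173: |R|=1.12583 >1
  x=-3.998: |R|=1.07946 >1
Interval (-3.7143, 0).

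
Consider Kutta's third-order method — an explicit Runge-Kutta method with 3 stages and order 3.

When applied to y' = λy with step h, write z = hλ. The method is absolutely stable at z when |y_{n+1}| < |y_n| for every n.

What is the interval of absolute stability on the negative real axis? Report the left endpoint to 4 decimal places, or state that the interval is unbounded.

(-2.5127, 0).

Test eqn y'=λy, z=hλ:
  order 3, 3-stage ⇒ R(z)=1+z+z^2/2+z^3/6
  (e.g. R(-1.76)=-0.11983, |R|=0.11983)

Find x<0 with |R(x)|<1.
x=-1.76: |R|=0.1198
|R(-2.54)|=1.0454 |R(-1.42)|=0.1110 |R(-1.2)|=0.2320
Bisect:
  x_lo=-2.9416 |R|=1.8574  x_hi=-0.3521 |R|=0.7026
  mid=-1.64683 |R|=0.03519 →hi
  mid=-2.29422 |R|=0.67508 →hi
  mid=-2.61791 |R|=1.18147 →lo
  mid=-2.45606 |R|=0.90920 →hi
  mid=-2.53699 |R|=1.04030 →lo
  mid=-2.49653 |R|=0.97353 →hi
  mid=-2.51676 |R|=1.00661 →lo
  mid=-2.50664 |R|=0.98999 →hi
  mid=-2.51170 |R|=0.99828 →hi
  ...
  [-2.51280,-2.51265] ⇒ x*=-2.5127
Interval (-2.5127, 0).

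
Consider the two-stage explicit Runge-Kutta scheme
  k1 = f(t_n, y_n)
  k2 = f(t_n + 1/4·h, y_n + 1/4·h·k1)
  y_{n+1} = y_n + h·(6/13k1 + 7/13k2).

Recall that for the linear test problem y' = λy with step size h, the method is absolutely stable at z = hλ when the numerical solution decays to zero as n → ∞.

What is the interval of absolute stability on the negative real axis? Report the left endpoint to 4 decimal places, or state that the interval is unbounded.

With y'=λy (z=hλ):
  k1=λy_n ⇒ h·k1=z·y_n;  k2=λ(1+1/4z)y_n ⇒ h·k2=z(1+1/4z)y_n
  y_{n+1}/y_n = 1 + 6/13z + 7/13z(1+1/4z) = 1 + z + 7/52z²
  so R(z) = 1 + z + 7/52z².

Find x<0 with |R(x)|<1.
x=-1.4: |R|=0.1362
R=1: x+7/52x²=0 ⇒ x=−52/7=-7.4286; min R=1−1/(4·7/52)=-0.8571>−1
Confirm numerically:
  x=-5.198: |R|=0.56080 <1
  x=-3.904: |R|=0.85230 <1
  x=-2.987: |R|=0.78594 <1
  x=-7.808: |R|=1.39881 >1
  x=-7.751: |R|=1.33642 >1
Interval (-7.4286, 0).

z∈(-7.4286,0).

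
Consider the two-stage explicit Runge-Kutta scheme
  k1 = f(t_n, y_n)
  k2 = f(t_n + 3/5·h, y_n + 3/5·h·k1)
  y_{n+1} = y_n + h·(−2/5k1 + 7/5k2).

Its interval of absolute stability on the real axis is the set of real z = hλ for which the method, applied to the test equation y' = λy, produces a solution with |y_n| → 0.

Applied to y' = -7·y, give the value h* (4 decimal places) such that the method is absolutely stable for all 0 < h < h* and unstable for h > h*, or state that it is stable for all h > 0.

(-1.1905,0); λ=-7 ⇒ h* = (25/21)/7 = 0.1701.

Test eqn y'=λy, z=hλ:
  k1=λy_n ⇒ h·k1=z·y_n;  k2=λ(1+3/5z)y_n ⇒ h·k2=z(1+3/5z)y_n
  y_{n+1}/y_n = 1 − 2/5z + 7/5z(1+3/5z) = 1 + z + 21/25z²
  so R(z) = 1 + z + 21/25z².

Solve |R(x)|<1 on ℝ⁻.
x=-0.82: |R|=0.7448
R=1: x+21/25x²=0 ⇒ x=−25/21=-1.1905; min R=1−1/(4·21/25)=0.7024>−1
Confirm numerically:
  x=-0.806: |R|=0.73969 <1
  x=-0.563: |R|=0.70325 <1
  x=-0.552: |R|=0.70395 <1
  x=-1.346: |R|=1.17584 >1
  x=-1.308: |R|=1.12913 >1
So |R|<1 on (-1.1905, 0).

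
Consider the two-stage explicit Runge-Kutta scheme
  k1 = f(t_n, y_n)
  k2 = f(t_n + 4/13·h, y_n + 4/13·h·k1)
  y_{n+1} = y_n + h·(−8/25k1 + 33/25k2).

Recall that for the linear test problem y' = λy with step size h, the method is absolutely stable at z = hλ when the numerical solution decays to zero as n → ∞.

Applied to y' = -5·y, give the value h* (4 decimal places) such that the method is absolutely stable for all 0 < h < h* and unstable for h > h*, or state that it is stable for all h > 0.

(-2.4621,0); λ=-5 ⇒ h* = (325/132)/5 = 0.4924.

On y'=λy, z=hλ:
  k1=λy_n ⇒ h·k1=z·y_n;  k2=λ(1+4/13z)y_n ⇒ h·k2=z(1+4/13z)y_n
  y_{n+1}/y_n = 1 − 8/25z + 33/25z(1+4/13z) = 1 + z + 132/325z²
  R(z) = 1 + z + 132/325z².

Need |R(x)|<1, x<0.
x=-1.55: |R|=0.4258
R=1: x+132/325x²=0 ⇒ x=−325/132=-2.4621; min R=1−1/(4·132/325)=0.3845>−1
Confirm numerically:
  x=-2.231: |R|=0.79057 <1
  x=-2.162: |R|=0.73646 <1
  x=-1.076: |R|=0.39424 <1
  x=-2.918: |R|=1.54029 >1
  x=-2.761: |R|=1.33516 >1
  x=-2.602: |R|=1.14783 >1
Stable set (-2.4621, 0).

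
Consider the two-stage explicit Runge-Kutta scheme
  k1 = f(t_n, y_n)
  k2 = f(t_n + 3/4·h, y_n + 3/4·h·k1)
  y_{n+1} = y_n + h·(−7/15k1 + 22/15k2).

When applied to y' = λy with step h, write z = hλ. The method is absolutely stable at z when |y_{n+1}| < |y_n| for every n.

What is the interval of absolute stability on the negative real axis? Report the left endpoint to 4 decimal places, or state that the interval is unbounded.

On y'=λy, z=hλ:
  k1=λy_n ⇒ h·k1=z·y_n;  k2=λ(1+3/4z)y_n ⇒ h·k2=z(1+3/4z)y_n
  y_{n+1}/y_n = 1 − 7/15z + 22/15z(1+3/4z) = 1 + z + 11/10z²
  R(z) = 1 + z + 11/10z².

Find x<0 with |R(x)|<1.
x=-0.88: |R|=0.9718
R=1: x+11/10x²=0 ⇒ x=−10/11=-0.9091; min R=1−1/(4·11/10)=0.7727>−1
Confirm numerically:
  x=-0.739: |R|=0.86173 <1
  x=-0.728: |R|=0.85498 <1
  x=-0.514: |R|=0.77662 <1
  x=-1.474: |R|=1.91594 >1
  x=-1.428: |R|=1.81510 >1
  x=-1.099: |R|=1.22958 >1
Interval (-0.9091, 0).

z∈(-0.9091,0).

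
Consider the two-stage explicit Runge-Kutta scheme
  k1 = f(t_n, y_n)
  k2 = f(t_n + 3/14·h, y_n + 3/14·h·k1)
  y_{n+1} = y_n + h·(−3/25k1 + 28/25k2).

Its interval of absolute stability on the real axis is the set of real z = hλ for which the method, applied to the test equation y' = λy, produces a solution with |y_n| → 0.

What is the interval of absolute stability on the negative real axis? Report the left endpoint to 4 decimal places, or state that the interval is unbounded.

On y'=λy, z=hλ:
  k1=λy_n ⇒ h·k1=z·y_n;  k2=λ(1+3/14z)y_n ⇒ h·k2=z(1+3/14z)y_n
  y_{n+1}/y_n = 1 − 3/25z + 28/25z(1+3/14z) = 1 + z + 6/25z²
  Hence R(z) = 1 + z + 6/25z².

Find x<0 with |R(x)|<1.
x=-0.83: |R|=0.3353
R=1: x+6/25x²=0 ⇒ x=−25/6=-4.1667; min R=1−1/(4·6/25)=-0.0417>−1
Confirm numerically:
  x=-3.970: |R|=0.81262 <1
  x=-3.751: |R|=0.62580 <1
  x=-1.855: |R|=0.02915 <1
  x=-4.712: |R|=1.61671 >1
  x=-4.632: |R|=1.51730 >1
  x=-4.210: |R|=1.04378 >1
So |R|<1 on (-4.1667, 0).

z∈(-4.1667,0).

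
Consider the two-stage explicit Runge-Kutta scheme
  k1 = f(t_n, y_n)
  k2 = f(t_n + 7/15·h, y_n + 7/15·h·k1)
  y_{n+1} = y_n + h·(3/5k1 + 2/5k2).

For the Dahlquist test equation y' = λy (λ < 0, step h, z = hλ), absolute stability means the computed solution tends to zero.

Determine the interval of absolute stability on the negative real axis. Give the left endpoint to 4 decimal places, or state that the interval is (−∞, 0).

Set f=λy, z=hλ:
  k1=λy_n ⇒ h·k1=z·y_n;  k2=λ(1+7/15z)y_n ⇒ h·k2=z(1+7/15z)y_n
  y_{n+1}/y_n = 1 + 3/5z + 2/5z(1+7/15z) = 1 + z + 14/75z²
  ⇒ R(z) = 1 + z + 14/75z².

Boundary: |R(x)|=1, x<0.
x=-0.47: |R|=0.5712
R=1: x+14/75x²=0 ⇒ x=−75/14=-5.3571; min R=1−1/(4·14/75)=-0.3393>−1
Confirm numerically:
  x=-3.585: |R|=0.18592 <1
  x=-2.587: |R|=0.33772 <1
  x=-2.561: |R|=0.33671 <1
  x=-5.701: |R|=1.36593 >1
  x=-5.410: |R|=1.05338 >1
Stable set (-5.3571, 0).

z∈(-5.3571,0).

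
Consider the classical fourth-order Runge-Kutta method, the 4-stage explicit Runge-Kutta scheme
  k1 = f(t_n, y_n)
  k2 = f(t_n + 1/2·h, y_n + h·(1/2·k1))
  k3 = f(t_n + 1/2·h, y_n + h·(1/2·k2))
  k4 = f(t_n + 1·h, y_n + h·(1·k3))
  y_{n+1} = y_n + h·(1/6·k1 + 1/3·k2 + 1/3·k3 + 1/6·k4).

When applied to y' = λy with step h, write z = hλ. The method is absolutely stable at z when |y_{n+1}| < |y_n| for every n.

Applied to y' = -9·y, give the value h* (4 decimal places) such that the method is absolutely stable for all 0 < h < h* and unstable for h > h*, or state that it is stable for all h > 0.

(-2.7853,0); λ=-9 ⇒ h* = 0.3095.

On y'=λy, z=hλ:
  order 4, 4-stage ⇒ R(z)=1+z+z^2/2+z^3/6+z^4/24
  (e.g. R(-1.63)=0.27079, |R|=0.27079)

Find x<0 with |R(x)|<1.
x=-1.63: |R|=0.2708
|R(-2.54)|=0.6889 |R(-2.27)|=0.4633 |R(-1.92)|=0.3098
Bisect:
  x_lo=-3.4167 |R|=2.4510  x_hi=-0.3686 |R|=0.6917
  mid=-1.89268 |R|=0.30312 →hi
  mid=-2.65471 |R|=0.82033 →hi
  mid=-3.03573 |R|=1.44807 →lo
  mid=-2.84522 |R|=1.09418 →lo
  mid=-2.74997 |R|=0.94803 →hi
  mid=-2.79760 |R|=1.01871 →lo
  mid=-2.77378 |R|=0.98278 →hi
  mid=-2.78569 |R|=1.00060 →lo
  mid=-2.77974 |R|=0.99165 →hi
  ...
  [-2.78532,-2.78513] ⇒ x*=-2.7853
Interval (-2.7853, 0).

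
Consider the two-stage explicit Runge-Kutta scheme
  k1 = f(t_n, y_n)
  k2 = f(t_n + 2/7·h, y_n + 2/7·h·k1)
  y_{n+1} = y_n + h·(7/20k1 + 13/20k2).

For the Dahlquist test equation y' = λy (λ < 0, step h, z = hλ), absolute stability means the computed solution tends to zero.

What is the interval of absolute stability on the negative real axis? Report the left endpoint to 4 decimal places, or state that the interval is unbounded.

Test eqn y'=λy, z=hλ:
  k1=λy_n ⇒ h·k1=z·y_n;  k2=λ(1+2/7z)y_n ⇒ h·k2=z(1+2/7z)y_n
  y_{n+1}/y_n = 1 + 7/20z + 13/20z(1+2/7z) = 1 + z + 13/70z²
  Hence R(z) = 1 + z + 13/70z².

Find x<0 with |R(x)|<1.
x=-0.56: |R|=0.4982
R=1: x+13/70x²=0 ⇒ x=−70/13=-5.3846; min R=1−1/(4·13/70)=-0.3462>−1
Confirm numerically:
  x=-4.799: |R|=0.47807 <1
  x=-4.512: |R|=0.26880 <1
  x=-4.298: |R|=0.13266 <1
  x=-5.980: |R|=1.66122 >1
  x=-5.695: |R|=1.32828 >1
  x=-5.600: |R|=1.22400 >1
Stable set (-5.3846, 0).

z∈(-5.3846,0).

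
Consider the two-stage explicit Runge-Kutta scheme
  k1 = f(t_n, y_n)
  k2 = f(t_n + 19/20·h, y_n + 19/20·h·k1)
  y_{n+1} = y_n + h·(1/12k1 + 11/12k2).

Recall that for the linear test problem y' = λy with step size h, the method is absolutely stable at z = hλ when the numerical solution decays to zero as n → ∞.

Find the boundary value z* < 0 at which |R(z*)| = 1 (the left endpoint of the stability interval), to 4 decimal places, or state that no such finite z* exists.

z* = -1.1483.

Set f=λy, z=hλ:
  k1=λy_n ⇒ h·k1=z·y_n;  k2=λ(1+19/20z)y_n ⇒ h·k2=z(1+19/20z)y_n
  y_{n+1}/y_n = 1 + 1/12z + 11/12z(1+19/20z) = 1 + z + 209/240z²
  so R(z) = 1 + z + 209/240z².

Find x<0 with |R(x)|<1.
x=-1.26: |R|=1.1225
R=1: x+209/240x²=0 ⇒ x=−240/209=-1.1483; min R=1−1/(4·209/240)=0.7129>−1
Confirm numerically:
  x=-0.707: |R|=0.72829 <1
  x=-0.676: |R|=0.72195 <1
  x=-0.639: |R|=0.71658 <1
  x=-0.556: |R|=0.71321 <1
  x=-1.676: |R|=1.77015 >1
  x=-1.571: |R|=1.57825 >1
  x=-1.556: |R|=1.55241 >1
Interval (-1.1483, 0).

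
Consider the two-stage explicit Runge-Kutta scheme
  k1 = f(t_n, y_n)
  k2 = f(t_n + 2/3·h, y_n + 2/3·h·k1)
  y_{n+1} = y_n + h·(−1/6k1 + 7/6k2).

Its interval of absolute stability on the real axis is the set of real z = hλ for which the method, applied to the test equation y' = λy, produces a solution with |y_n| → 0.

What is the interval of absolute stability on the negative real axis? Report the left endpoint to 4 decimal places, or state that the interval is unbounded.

z∈(-1.2857,0).

Set f=λy, z=hλ:
  k1=λy_n ⇒ h·k1=z·y_n;  k2=λ(1+2/3z)y_n ⇒ h·k2=z(1+2/3z)y_n
  y_{n+1}/y_n = 1 − 1/6z + 7/6z(1+2/3z) = 1 + z + 7/9z²
  so R(z) = 1 + z + 7/9z².

Need |R(x)|<1, x<0.
x=-1.51: |R|=1.2634
R=1: x+7/9x²=0 ⇒ x=−9/7=-1.2857; min R=1−1/(4·7/9)=0.6786>−1
Confirm numerically:
  x=-1.008: |R|=0.78227 <1
  x=-0.766: |R|=0.69037 <1
  x=-0.681: |R|=0.67970 <1
  x=-0.654: |R|=0.67867 <1
  x=-1.771: |R|=1.66845 >1
  x=-1.577: |R|=1.35728 >1
So |R|<1 on (-1.2857, 0).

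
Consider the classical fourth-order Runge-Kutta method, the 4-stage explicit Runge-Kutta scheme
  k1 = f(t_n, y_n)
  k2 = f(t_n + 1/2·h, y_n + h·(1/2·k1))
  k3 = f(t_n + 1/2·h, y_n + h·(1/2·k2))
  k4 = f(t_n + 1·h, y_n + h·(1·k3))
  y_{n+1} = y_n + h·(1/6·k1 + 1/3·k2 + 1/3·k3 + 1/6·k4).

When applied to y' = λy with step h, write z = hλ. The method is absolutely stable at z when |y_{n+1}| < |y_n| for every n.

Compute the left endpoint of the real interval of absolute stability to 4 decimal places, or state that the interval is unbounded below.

Set f=λy, z=hλ:
  order 4, 4-stage ⇒ R(z)=1+z+z^2/2+z^3/6+z^4/24
  (e.g. R(-0.31)=0.73347, |R|=0.73347)

Boundary: |R(x)|=1, x<0.
x=-0.31: |R|=0.7335
|R(-2.5)|=0.6484 |R(-1.46)|=0.2764 |R(-0.9)|=0.4108
Bisect:
  x_lo=-3.3604 |R|=2.2745  x_hi=-0.3041 |R|=0.7378
  mid=-1.83225 |R|=0.29073 →hi
  mid=-2.59632 |R|=0.75052 →hi
  mid=-2.97836 |R|=1.33230 →lo
  mid=-2.78734 |R|=1.00309 →lo
  mid=-2.69183 |R|=0.86800 →hi
  mid=-2.73959 |R|=0.93325 →hi
  mid=-2.76347 |R|=0.96759 →hi
  mid=-2.77540 |R|=0.98519 →hi
  mid=-2.78137 |R|=0.99411 →hi
  mid=-2.78436 |R|=0.99859 →hi
  ...
  [-2.78548,-2.78529] ⇒ x*=-2.7853
So |R|<1 on (-2.7853, 0).

z* = -2.7853.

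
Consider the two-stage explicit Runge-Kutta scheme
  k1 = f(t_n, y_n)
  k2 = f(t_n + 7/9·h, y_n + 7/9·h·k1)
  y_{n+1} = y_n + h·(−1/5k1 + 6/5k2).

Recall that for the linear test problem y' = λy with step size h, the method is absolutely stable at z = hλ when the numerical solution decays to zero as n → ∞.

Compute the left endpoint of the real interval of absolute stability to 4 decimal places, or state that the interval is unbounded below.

z* = -1.0714.

Test eqn y'=λy, z=hλ:
  k1=λy_n ⇒ h·k1=z·y_n;  k2=λ(1+7/9z)y_n ⇒ h·k2=z(1+7/9z)y_n
  y_{n+1}/y_n = 1 − 1/5z + 6/5z(1+7/9z) = 1 + z + 14/15z²
  so R(z) = 1 + z + 14/15z².

Boundary: |R(x)|=1, x<0.
x=-1.06: |R|=0.9887
R=1: x+14/15x²=0 ⇒ x=−15/14=-1.0714; min R=1−1/(4·14/15)=0.7321>−1
Confirm numerically:
  x=-1.040: |R|=0.96949 <1
  x=-0.937: |R|=0.88244 <1
  x=-0.875: |R|=0.83958 <1
  x=-0.430: |R|=0.74257 <1
  x=-1.506: |R|=1.61083 >1
  x=-1.281: |R|=1.25056 >1
  x=-1.166: |R|=1.10292 >1
Stable set (-1.0714, 0).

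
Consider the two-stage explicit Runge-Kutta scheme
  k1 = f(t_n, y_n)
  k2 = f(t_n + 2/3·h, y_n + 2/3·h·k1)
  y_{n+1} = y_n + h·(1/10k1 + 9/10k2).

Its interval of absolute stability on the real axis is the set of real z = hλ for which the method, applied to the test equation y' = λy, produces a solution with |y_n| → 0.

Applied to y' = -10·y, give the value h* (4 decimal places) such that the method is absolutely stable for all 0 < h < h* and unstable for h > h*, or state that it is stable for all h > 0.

With y'=λy (z=hλ):
  k1=λy_n ⇒ h·k1=z·y_n;  k2=λ(1+2/3z)y_n ⇒ h·k2=z(1+2/3z)y_n
  y_{n+1}/y_n = 1 + 1/10z + 9/10z(1+2/3z) = 1 + z + 3/5z²
  ⇒ R(z) = 1 + z + 3/5z².

Boundary: |R(x)|=1, x<0.
x=-1.37: |R|=0.7561
R=1: x+3/5x²=0 ⇒ x=−5/3=-1.6667; min R=1−1/(4·3/5)=0.5833>−1
Confirm numerically:
  x=-1.483: |R|=0.83657 <1
  x=-1.198: |R|=0.66312 <1
  x=-1.113: |R|=0.63026 <1
  x=-0.719: |R|=0.59118 <1
  x=-2.234: |R|=1.76045 >1
  x=-1.776: |R|=1.11651 >1
So |R|<1 on (-1.6667, 0).

(-1.6667,0); λ=-10 ⇒ h* = (5/3)/10 = 0.1667.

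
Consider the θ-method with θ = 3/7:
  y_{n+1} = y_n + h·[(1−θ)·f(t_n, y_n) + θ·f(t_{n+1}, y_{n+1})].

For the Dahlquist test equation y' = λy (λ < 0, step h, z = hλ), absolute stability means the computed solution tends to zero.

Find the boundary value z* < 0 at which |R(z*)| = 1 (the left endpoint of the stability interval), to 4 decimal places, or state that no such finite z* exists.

Test eqn y'=λy, z=hλ:
  y_{n+1} = y_n + z·[4/7·y_n + 3/7·y_{n+1}] ⇒ (1 − 3/7z)y_{n+1} = (1 + 4/7z)y_n
  ⇒ R(z) = (1 + 4/7z)/(1 − 3/7z).

Find x<0 with |R(x)|<1.
x=-1.04: |R|=0.2806
R=−1: 1+4/7x = −1+3/7x ⇒ -1/7x=2 ⇒ x=2/(-1/7)=-14.0000
Confirm numerically:
  x=-12.962: |R|=0.97738 <1
  x=-12.431: |R|=0.96458 <1
  x=-6.085: |R|=0.68660 <1
  x=-14.578: |R|=1.01139 >1
  x=-14.328: |R|=1.00656 >1
Stable set (-14.0000, 0).

z* = -14.0000.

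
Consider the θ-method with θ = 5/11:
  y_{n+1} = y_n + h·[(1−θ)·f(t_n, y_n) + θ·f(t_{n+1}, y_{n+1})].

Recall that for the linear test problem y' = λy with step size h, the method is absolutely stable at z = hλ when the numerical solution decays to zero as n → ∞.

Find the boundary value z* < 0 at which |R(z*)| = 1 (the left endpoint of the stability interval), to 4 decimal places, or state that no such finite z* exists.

left endpoint -22.0000.

With y'=λy (z=hλ):
  y_{n+1} = y_n + z·[6/11·y_n + 5/11·y_{n+1}] ⇒ (1 − 5/11z)y_{n+1} = (1 + 6/11z)y_n
  R(z) = (1 + 6/11z)/(1 − 5/11z).

Solve |R(x)|<1 on ℝ⁻.
x=-0.52: |R|=0.5794
R=−1: 1+6/11x = −1+5/11x ⇒ -1/11x=2 ⇒ x=2/(-1/11)=-22.0000
Confirm numerically:
  x=-20.454: |R|=0.98635 <1
  x=-17.800: |R|=0.95800 <1
  x=-14.921: |R|=0.91731 <1
  x=-22.297: |R|=1.00242 >1
  x=-22.246: |R|=1.00201 >1
Interval (-22.0000, 0).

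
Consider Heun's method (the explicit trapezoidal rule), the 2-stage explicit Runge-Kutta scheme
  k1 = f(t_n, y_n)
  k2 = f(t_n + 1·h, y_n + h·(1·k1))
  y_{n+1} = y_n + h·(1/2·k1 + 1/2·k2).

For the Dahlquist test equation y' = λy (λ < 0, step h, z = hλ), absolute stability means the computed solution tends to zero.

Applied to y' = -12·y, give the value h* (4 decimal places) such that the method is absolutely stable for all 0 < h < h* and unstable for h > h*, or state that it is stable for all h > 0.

(-2.0000,0); λ=-12 ⇒ h* = 0.1667.

Set f=λy, z=hλ:
  order 2, 2-stage ⇒ R(z)=1+z+z^2/2
  (e.g. R(-1.17)=0.51445, |R|=0.51445)

Boundary: |R(x)|=1, x<0.
x=-1.17: |R|=0.5144
|R(-2.27)|=1.3064 |R(-1.27)|=0.5364 |R(-0.84)|=0.5128
Bisect:
  x_lo=-2.5583 |R|=1.7141  x_hi=-0.2433 |R|=0.7863
  mid=-1.40080 |R|=0.58032 →hi
  mid=-1.97954 |R|=0.97975 →hi
  mid=-2.26892 |R|=1.30507 →lo
  mid=-2.12423 |R|=1.13195 →lo
  mid=-2.05189 |R|=1.05323 →lo
  mid=-2.01572 |R|=1.01584 →lo
  mid=-1.99763 |R|=0.99763 →hi
  mid=-2.00667 |R|=1.00670 →lo
  mid=-2.00215 |R|=1.00215 →lo
  ...
  [-2.00003,-1.99989] ⇒ x*=-2.0000
So |R|<1 on (-2.0000, 0).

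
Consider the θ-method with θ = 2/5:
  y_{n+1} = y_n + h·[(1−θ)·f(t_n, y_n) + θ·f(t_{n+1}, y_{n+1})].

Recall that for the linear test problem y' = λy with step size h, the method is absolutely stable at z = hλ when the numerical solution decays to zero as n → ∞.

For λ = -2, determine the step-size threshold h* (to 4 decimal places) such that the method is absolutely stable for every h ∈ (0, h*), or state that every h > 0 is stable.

(-10.0000,0); λ=-2 ⇒ h* = (10)/2 = 5.0000.

On y'=λy, z=hλ:
  y_{n+1} = y_n + z·[3/5·y_n + 2/5·y_{n+1}] ⇒ (1 − 2/5z)y_{n+1} = (1 + 3/5z)y_n
  R(z) = (1 + 3/5z)/(1 − 2/5z).

Find x<0 with |R(x)|<1.
x=-0.88: |R|=0.3491
R=−1: 1+3/5x = −1+2/5x ⇒ -1/5x=2 ⇒ x=2/(-1/5)=-10.0000
Confirm numerically:
  x=-8.873: |R|=0.95045 <1
  x=-8.600: |R|=0.93694 <1
  x=-5.458: |R|=0.71463 <1
  x=-4.396: |R|=0.59368 <1
  x=-10.475: |R|=1.01830 >1
  x=-10.362: |R|=1.01407 >1
  x=-10.177: |R|=1.00698 >1
So |R|<1 on (-10.0000, 0).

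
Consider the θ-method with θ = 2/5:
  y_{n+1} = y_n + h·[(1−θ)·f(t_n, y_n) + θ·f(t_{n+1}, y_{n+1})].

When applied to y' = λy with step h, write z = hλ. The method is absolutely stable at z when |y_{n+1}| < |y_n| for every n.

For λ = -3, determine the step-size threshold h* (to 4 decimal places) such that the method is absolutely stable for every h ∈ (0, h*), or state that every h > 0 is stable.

On y'=λy, z=hλ:
  y_{n+1} = y_n + z·[3/5·y_n + 2/5·y_{n+1}] ⇒ (1 − 2/5z)y_{n+1} = (1 + 3/5z)y_n
  ⇒ R(z) = (1 + 3/5z)/(1 − 2/5z).

Solve |R(x)|<1 on ℝ⁻.
x=-0.71: |R|=0.4470
R=−1: 1+3/5x = −1+2/5x ⇒ -1/5x=2 ⇒ x=2/(-1/5)=-10.0000
Confirm numerically:
  x=-9.883: |R|=0.99528 <1
  x=-7.535: |R|=0.87718 <1
  x=-6.647: |R|=0.81672 <1
  x=-4.982: |R|=0.66466 <1
  x=-10.565: |R|=1.02162 >1
  x=-10.394: |R|=1.01528 >1
  x=-10.109: |R|=1.00432 >1
So |R|<1 on (-10.0000, 0).

(-10.0000,0); λ=-3 ⇒ h* = (10)/3 = 3.3333.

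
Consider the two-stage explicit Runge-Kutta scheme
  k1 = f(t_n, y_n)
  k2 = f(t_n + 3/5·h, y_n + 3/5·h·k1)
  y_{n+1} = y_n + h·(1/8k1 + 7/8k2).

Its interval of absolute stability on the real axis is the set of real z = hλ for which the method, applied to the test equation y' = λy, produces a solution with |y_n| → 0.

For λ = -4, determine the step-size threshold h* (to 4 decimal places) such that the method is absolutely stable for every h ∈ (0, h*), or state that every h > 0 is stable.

(-1.9048,0); λ=-4 ⇒ h* = (40/21)/4 = 0.4762.

Test eqn y'=λy, z=hλ:
  k1=λy_n ⇒ h·k1=z·y_n;  k2=λ(1+3/5z)y_n ⇒ h·k2=z(1+3/5z)y_n
  y_{n+1}/y_n = 1 + 1/8z + 7/8z(1+3/5z) = 1 + z + 21/40z²
  so R(z) = 1 + z + 21/40z².

Boundary: |R(x)|=1, x<0.
x=-1.5: |R|=0.6813
R=1: x+21/40x²=0 ⇒ x=−40/21=-1.9048; min R=1−1/(4·21/40)=0.5238>−1
Confirm numerically:
  x=-1.830: |R|=0.92817 <1
  x=-1.092: |R|=0.53404 <1
  x=-1.024: |R|=0.52650 <1
  x=-2.496: |R|=1.77476 >1
  x=-2.400: |R|=1.62400 >1
  x=-2.134: |R|=1.25683 >1
Stable set (-1.9048, 0).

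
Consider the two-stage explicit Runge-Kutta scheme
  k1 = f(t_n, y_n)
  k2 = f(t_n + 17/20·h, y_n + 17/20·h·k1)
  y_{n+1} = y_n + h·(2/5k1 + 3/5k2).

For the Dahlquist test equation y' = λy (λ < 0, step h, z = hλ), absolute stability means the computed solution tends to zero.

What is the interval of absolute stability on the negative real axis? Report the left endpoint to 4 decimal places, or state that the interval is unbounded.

With y'=λy (z=hλ):
  k1=λy_n ⇒ h·k1=z·y_n;  k2=λ(1+17/20z)y_n ⇒ h·k2=z(1+17/20z)y_n
  y_{n+1}/y_n = 1 + 2/5z + 3/5z(1+17/20z) = 1 + z + 51/100z²
  so R(z) = 1 + z + 51/100z².

Find x<0 with |R(x)|<1.
x=-0.45: |R|=0.6533
R=1: x+51/100x²=0 ⇒ x=−100/51=-1.9608; min R=1−1/(4·51/100)=0.5098>−1
Confirm numerically:
  x=-1.134: |R|=0.52184 <1
  x=-1.076: |R|=0.51447 <1
  x=-0.845: |R|=0.51915 <1
  x=-2.386: |R|=1.51743 >1
  x=-2.039: |R|=1.08134 >1
Interval (-1.9608, 0).

(-1.9608, 0).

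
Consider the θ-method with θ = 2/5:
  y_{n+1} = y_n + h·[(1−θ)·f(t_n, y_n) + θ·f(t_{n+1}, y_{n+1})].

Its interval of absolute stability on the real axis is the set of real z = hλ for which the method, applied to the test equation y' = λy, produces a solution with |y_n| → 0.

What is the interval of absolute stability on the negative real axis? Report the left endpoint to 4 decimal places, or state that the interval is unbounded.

On y'=λy, z=hλ:
  y_{n+1} = y_n + z·[3/5·y_n + 2/5·y_{n+1}] ⇒ (1 − 2/5z)y_{n+1} = (1 + 3/5z)y_n
  Hence R(z) = (1 + 3/5z)/(1 − 2/5z).

Solve |R(x)|<1 on ℝ⁻.
x=-0.95: |R|=0.3116
R=−1: 1+3/5x = −1+2/5x ⇒ -1/5x=2 ⇒ x=2/(-1/5)=-10.0000
Confirm numerically:
  x=-9.268: |R|=0.96890 <1
  x=-8.808: |R|=0.94729 <1
  x=-5.262: |R|=0.69480 <1
  x=-4.447: |R|=0.60033 <1
  x=-10.327: |R|=1.01275 >1
  x=-10.279: |R|=1.01092 >1
  x=-10.133: |R|=1.00526 >1
Interval (-10.0000, 0).

z∈(-10.0000,0).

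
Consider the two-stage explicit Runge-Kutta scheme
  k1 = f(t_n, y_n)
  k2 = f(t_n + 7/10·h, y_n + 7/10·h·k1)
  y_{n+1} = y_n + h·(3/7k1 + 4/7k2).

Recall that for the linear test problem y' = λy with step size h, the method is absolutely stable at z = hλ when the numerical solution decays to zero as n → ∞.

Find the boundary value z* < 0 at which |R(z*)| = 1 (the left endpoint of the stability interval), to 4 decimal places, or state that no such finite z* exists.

With y'=λy (z=hλ):
  k1=λy_n ⇒ h·k1=z·y_n;  k2=λ(1+7/10z)y_n ⇒ h·k2=z(1+7/10z)y_n
  y_{n+1}/y_n = 1 + 3/7z + 4/7z(1+7/10z) = 1 + z + 2/5z²
  so R(z) = 1 + z + 2/5z².

Need |R(x)|<1, x<0.
x=-0.35: |R|=0.6990
R=1: x+2/5x²=0 ⇒ x=−5/2=-2.5000; min R=1−1/(4·2/5)=0.3750>−1
Confirm numerically:
  x=-2.408: |R|=0.91139 <1
  x=-2.338: |R|=0.84850 <1
  x=-1.627: |R|=0.43185 <1
  x=-2.676: |R|=1.18839 >1
  x=-2.647: |R|=1.15564 >1
So |R|<1 on (-2.5000, 0).

left endpoint -2.5000.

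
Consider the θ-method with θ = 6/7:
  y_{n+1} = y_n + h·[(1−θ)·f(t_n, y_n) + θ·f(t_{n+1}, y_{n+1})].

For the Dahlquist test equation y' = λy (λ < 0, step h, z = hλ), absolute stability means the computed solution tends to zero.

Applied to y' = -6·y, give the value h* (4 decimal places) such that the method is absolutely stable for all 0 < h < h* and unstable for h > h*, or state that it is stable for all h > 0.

Test eqn y'=λy, z=hλ:
  y_{n+1} = y_n + z·[1/7·y_n + 6/7·y_{n+1}] ⇒ (1 − 6/7z)y_{n+1} = (1 + 1/7z)y_n
  Hence R(z) = (1 + 1/7z)/(1 − 6/7z).

Solve |R(x)|<1 on ℝ⁻.
x=-0.45: |R|=0.6753
x=-2: |R|=0.2632
x=-10: |R|=0.0448
x=-100: |R|=0.1532
θ=6/7≥1/2 ⇒ |1+1/7x|<|1−6/7x| ∀x<0 ⇒ interval (−∞,0).

unbounded; (−∞, 0). Any h>0 works for λ=-6.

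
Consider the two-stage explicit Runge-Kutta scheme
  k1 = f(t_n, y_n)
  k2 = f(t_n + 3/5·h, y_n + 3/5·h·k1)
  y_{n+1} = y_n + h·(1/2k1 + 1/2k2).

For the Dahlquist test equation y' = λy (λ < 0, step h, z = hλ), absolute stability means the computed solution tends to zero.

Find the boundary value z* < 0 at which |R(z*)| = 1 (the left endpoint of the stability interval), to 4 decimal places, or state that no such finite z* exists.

z* = -3.3333.

Test eqn y'=λy, z=hλ:
  k1=λy_n ⇒ h·k1=z·y_n;  k2=λ(1+3/5z)y_n ⇒ h·k2=z(1+3/5z)y_n
  y_{n+1}/y_n = 1 + 1/2z + 1/2z(1+3/5z) = 1 + z + 3/10z²
  ⇒ R(z) = 1 + z + 3/10z².

Need |R(x)|<1, x<0.
x=-1.36: |R|=0.1949
R=1: x+3/10x²=0 ⇒ x=−10/3=-3.3333; min R=1−1/(4·3/10)=0.1667>−1
Confirm numerically:
  x=-2.970: |R|=0.67627 <1
  x=-2.803: |R|=0.55404 <1
  x=-1.738: |R|=0.16819 <1
  x=-1.394: |R|=0.18897 <1
  x=-3.869: |R|=1.62175 >1
  x=-3.804: |R|=1.53712 >1
Stable set (-3.3333, 0).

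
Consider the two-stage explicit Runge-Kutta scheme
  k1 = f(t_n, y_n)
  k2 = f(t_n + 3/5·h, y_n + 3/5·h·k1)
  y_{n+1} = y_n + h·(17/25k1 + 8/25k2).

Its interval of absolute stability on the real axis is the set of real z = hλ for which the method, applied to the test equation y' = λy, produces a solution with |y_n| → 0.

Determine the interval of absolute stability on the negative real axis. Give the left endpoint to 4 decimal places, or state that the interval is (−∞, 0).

z∈(-5.2083,0).

On y'=λy, z=hλ:
  k1=λy_n ⇒ h·k1=z·y_n;  k2=λ(1+3/5z)y_n ⇒ h·k2=z(1+3/5z)y_n
  y_{n+1}/y_n = 1 + 17/25z + 8/25z(1+3/5z) = 1 + z + 24/125z²
  Hence R(z) = 1 + z + 24/125z².

Need |R(x)|<1, x<0.
x=-1.69: |R|=0.1416
R=1: x+24/125x²=0 ⇒ x=−125/24=-5.2083; min R=1−1/(4·24/125)=-0.3021>−1
Confirm numerically:
  x=-4.865: |R|=0.67930 <1
  x=-3.666: |R|=0.08561 <1
  x=-3.262: |R|=0.21900 <1
  x=-2.146: |R|=0.26178 <1
  x=-5.632: |R|=1.45813 >1
  x=-5.297: |R|=1.09018 >1
Stable set (-5.2083, 0).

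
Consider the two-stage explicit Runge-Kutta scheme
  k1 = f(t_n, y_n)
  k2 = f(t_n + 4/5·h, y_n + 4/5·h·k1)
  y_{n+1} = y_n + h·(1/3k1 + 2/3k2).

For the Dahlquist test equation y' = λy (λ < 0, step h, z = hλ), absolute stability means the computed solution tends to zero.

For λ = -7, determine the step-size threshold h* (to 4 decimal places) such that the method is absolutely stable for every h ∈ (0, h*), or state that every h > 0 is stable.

(-1.8750,0); λ=-7 ⇒ h* = (15/8)/7 = 0.2679.

Set f=λy, z=hλ:
  k1=λy_n ⇒ h·k1=z·y_n;  k2=λ(1+4/5z)y_n ⇒ h·k2=z(1+4/5z)y_n
  y_{n+1}/y_n = 1 + 1/3z + 2/3z(1+4/5z) = 1 + z + 8/15z²
  R(z) = 1 + z + 8/15z².

Find x<0 with |R(x)|<1.
x=-1.36: |R|=0.6265
R=1: x+8/15x²=0 ⇒ x=−15/8=-1.8750; min R=1−1/(4·8/15)=0.5312>−1
Confirm numerically:
  x=-1.548: |R|=0.73003 <1
  x=-1.304: |R|=0.60289 <1
  x=-0.921: |R|=0.53140 <1
  x=-2.435: |R|=1.72725 >1
  x=-2.265: |R|=1.47112 >1
  x=-2.234: |R|=1.42774 >1
Interval (-1.8750, 0).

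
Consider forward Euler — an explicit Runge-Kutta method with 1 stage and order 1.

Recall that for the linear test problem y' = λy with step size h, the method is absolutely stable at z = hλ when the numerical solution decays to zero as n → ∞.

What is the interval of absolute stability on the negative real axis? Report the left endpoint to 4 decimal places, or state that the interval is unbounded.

(-2.0000, 0).

Test eqn y'=λy, z=hλ:
  order 1, 1-stage ⇒ R(z)=1+z
  (e.g. R(-1.63)=-0.63000, |R|=0.63000)

Find x<0 with |R(x)|<1.
x=-1.63: |R|=0.6300
|R(-2.1)|=1.1000 |R(-0.9)|=0.1000 |R(-0.65)|=0.3500
Bisect:
  x_lo=-2.5256 |R|=1.5256  x_hi=-0.1857 |R|=0.8143
  mid=-1.35563 |R|=0.35563 →hi
  mid=-1.94061 |R|=0.94061 →hi
  mid=-2.23309 |R|=1.23309 →lo
  mid=-2.08685 |R|=1.08685 →lo
  mid=-2.01373 |R|=1.01373 →lo
  mid=-1.97717 |R|=0.97717 →hi
  mid=-1.99545 |R|=0.99545 →hi
  mid=-2.00459 |R|=1.00459 →lo
  ...
  [-2.00002,-1.99987] ⇒ x*=-2.0000
Interval (-2.0000, 0).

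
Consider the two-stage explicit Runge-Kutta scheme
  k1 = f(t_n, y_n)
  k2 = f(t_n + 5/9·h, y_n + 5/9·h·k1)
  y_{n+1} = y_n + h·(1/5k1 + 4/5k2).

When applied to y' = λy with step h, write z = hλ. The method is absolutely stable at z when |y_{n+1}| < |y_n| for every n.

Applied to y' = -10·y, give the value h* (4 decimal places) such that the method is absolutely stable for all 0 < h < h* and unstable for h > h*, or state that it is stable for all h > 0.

On y'=λy, z=hλ:
  k1=λy_n ⇒ h·k1=z·y_n;  k2=λ(1+5/9z)y_n ⇒ h·k2=z(1+5/9z)y_n
  y_{n+1}/y_n = 1 + 1/5z + 4/5z(1+5/9z) = 1 + z + 4/9z²
  Hence R(z) = 1 + z + 4/9z².

Solve |R(x)|<1 on ℝ⁻.
x=-0.94: |R|=0.4527
R=1: x+4/9x²=0 ⇒ x=−9/4=-2.2500; min R=1−1/(4·4/9)=0.4375>−1
Confirm numerically:
  x=-1.799: |R|=0.63940 <1
  x=-1.224: |R|=0.44186 <1
  x=-0.929: |R|=0.45457 <1
  x=-2.635: |R|=1.45088 >1
  x=-2.440: |R|=1.20604 >1
So |R|<1 on (-2.2500, 0).

(-2.2500,0); λ=-10 ⇒ h* = (9/4)/10 = 0.2250.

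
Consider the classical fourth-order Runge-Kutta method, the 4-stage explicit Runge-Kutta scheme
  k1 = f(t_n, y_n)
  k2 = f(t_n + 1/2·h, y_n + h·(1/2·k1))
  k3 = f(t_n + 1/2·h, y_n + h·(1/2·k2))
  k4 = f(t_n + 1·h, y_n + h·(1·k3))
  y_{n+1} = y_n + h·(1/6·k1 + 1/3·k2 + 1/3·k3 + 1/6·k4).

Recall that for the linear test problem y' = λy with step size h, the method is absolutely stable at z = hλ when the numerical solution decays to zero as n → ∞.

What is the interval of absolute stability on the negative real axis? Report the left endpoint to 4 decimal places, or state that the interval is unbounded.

z∈(-2.7853,0).

Set f=λy, z=hλ:
  order 4, 4-stage ⇒ R(z)=1+z+z^2/2+z^3/6+z^4/24
  (e.g. R(-0.49)=0.61284, |R|=0.61284)

Find x<0 with |R(x)|<1.
x=-0.49: |R|=0.6128
|R(-2.7)|=0.8788 |R(-2.39)|=0.5502 |R(-0.7)|=0.4978
Bisect:
  x_lo=-3.3138 |R|=2.1364  x_hi=-0.1100 |R|=0.8959
  mid=-1.71189 |R|=0.27510 →hi
  mid=-2.51285 |R|=0.66116 →hi
  mid=-2.91333 |R|=1.21084 →lo
  mid=-2.71309 |R|=0.89649 →hi
  mid=-2.81321 |R|=1.04291 →lo
  mid=-2.76315 |R|=0.96713 →hi
  mid=-2.78818 |R|=1.00436 →lo
  mid=-2.77567 |R|=0.98558 →hi
  mid=-2.78192 |R|=0.99493 →hi
  ...
  [-2.78544,-2.78525] ⇒ x*=-2.7853
Interval (-2.7853, 0).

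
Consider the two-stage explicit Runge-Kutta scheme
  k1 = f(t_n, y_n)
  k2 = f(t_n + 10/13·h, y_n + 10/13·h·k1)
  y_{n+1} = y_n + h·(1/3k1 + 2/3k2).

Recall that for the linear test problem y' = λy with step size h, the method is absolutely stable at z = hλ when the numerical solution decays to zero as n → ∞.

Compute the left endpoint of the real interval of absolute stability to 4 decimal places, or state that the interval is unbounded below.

With y'=λy (z=hλ):
  k1=λy_n ⇒ h·k1=z·y_n;  k2=λ(1+10/13z)y_n ⇒ h·k2=z(1+10/13z)y_n
  y_{n+1}/y_n = 1 + 1/3z + 2/3z(1+10/13z) = 1 + z + 20/39z²
  ⇒ R(z) = 1 + z + 20/39z².

Find x<0 with |R(x)|<1.
x=-0.66: |R|=0.5634
R=1: x+20/39x²=0 ⇒ x=−39/20=-1.9500; min R=1−1/(4·20/39)=0.5125>−1
Confirm numerically:
  x=-1.187: |R|=0.53555 <1
  x=-1.160: |R|=0.53005 <1
  x=-1.103: |R|=0.52090 <1
  x=-2.550: |R|=1.78462 >1
  x=-2.151: |R|=1.22172 >1
So |R|<1 on (-1.9500, 0).

left endpoint -1.9500.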